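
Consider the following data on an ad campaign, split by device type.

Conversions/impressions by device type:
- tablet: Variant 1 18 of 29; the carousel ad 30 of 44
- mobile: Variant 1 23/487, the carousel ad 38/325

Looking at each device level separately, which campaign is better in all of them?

Tablet: Variant 1 18/29 = 62.1%, the carousel ad 30/44 = 68.2% → the carousel ad
Mobile: Variant 1 23/487 = 4.7%, the carousel ad 38/325 = 11.7% → the carousel ad
The carousel ad has the higher rate in both groups.

the carousel ad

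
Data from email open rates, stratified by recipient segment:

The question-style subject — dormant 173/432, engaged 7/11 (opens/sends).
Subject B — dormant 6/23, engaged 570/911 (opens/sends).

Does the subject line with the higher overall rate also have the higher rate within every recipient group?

No

Dormant: the question-style subject 173/432 = 40.0%, Subject B 6/23 = 26.1% → the question-style subject
Engaged: the question-style subject 7/11 = 63.6%, Subject B 570/911 = 62.6% → the question-style subject
Overall: the question-style subject 180/443 = 40.6%, Subject B 576/934 = 61.7% → Subject B
The question-style subject wins each recipient group but Subject B wins overall — the comparison reverses. The question-style subject's sends skew toward dormant, which has a lower base rate.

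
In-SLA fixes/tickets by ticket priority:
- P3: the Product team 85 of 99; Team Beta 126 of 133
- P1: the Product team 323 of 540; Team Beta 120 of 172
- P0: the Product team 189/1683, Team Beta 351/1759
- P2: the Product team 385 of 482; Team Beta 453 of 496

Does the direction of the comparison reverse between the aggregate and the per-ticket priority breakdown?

P3: the Product team 85/99 = 85.9%, Team Beta 126/133 = 94.7% → Team Beta
P1: the Product team 323/540 = 59.8%, Team Beta 120/172 = 69.8% → Team Beta
P0: the Product team 189/1683 = 11.2%, Team Beta 351/1759 = 20.0% → Team Beta
P2: the Product team 385/482 = 79.9%, Team Beta 453/496 = 91.3% → Team Beta
Overall: the Product team 982/2804 = 35.0%, Team Beta 1050/2560 = 41.0% → Team Beta
Team Beta wins overall and in every ticket group — no reversal.

No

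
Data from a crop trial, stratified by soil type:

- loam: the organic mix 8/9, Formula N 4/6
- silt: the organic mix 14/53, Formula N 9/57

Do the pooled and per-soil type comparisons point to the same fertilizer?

Yes

Loam: the organic mix 8/9 = 88.9%, Formula N 4/6 = 66.7% → the organic mix
Silt: the organic mix 14/53 = 26.4%, Formula N 9/57 = 15.8% → the organic mix
Overall: the organic mix 22/62 = 35.5%, Formula N 13/63 = 20.6% → the organic mix
The organic mix wins overall and in every soil group — no reversal.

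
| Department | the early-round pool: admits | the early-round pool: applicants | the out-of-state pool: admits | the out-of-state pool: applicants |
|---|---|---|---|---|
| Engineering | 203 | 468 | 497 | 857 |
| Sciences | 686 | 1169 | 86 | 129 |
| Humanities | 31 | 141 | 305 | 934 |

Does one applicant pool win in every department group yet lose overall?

Engineering: the early-round pool 203/468 = 43.4%, the out-of-state pool 497/857 = 58.0% → the out-of-state pool
Sciences: the early-round pool 686/1169 = 58.7%, the out-of-state pool 86/129 = 66.7% → the out-of-state pool
Humanities: the early-round pool 31/141 = 22.0%, the out-of-state pool 305/934 = 32.7% → the out-of-state pool
Overall: the early-round pool 920/1778 = 51.7%, the out-of-state pool 888/1920 = 46.2% → the early-round pool
The out-of-state pool wins each department group but the early-round pool wins overall — the comparison reverses. The out-of-state pool's applicants skew toward Humanities, which has a lower base rate.

Yes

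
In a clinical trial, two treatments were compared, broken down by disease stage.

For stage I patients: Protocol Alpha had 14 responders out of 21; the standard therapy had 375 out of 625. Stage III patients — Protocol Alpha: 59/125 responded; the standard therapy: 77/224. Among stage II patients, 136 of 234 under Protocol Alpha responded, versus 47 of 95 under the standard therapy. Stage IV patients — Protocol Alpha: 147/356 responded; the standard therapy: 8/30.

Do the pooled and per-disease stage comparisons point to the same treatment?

Stage I: Protocol Alpha 14/21 = 66.7%, the standard therapy 375/625 = 60.0% → Protocol Alpha
Stage III: Protocol Alpha 59/125 = 47.2%, the standard therapy 77/224 = 34.4% → Protocol Alpha
Stage II: Protocol Alpha 136/234 = 58.1%, the standard therapy 47/95 = 49.5% → Protocol Alpha
Stage IV: Protocol Alpha 147/356 = 41.3%, the standard therapy 8/30 = 26.7% → Protocol Alpha
Overall: Protocol Alpha 356/736 = 48.4%, the standard therapy 507/974 = 52.1% → the standard therapy
Protocol Alpha wins each disease group but the standard therapy wins overall — the comparison reverses. Protocol Alpha's patients skew toward stage IV, which has a lower base rate.

No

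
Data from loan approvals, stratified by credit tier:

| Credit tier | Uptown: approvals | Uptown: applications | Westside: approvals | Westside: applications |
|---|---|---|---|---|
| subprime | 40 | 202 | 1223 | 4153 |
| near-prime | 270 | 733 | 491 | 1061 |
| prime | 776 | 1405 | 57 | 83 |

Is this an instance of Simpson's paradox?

Subprime: Uptown 40/202 = 19.8%, Westside 1223/4153 = 29.4% → Westside
Near-prime: Uptown 270/733 = 36.8%, Westside 491/1061 = 46.3% → Westside
Prime: Uptown 776/1405 = 55.2%, Westside 57/83 = 68.7% → Westside
Overall: Uptown 1086/2340 = 46.4%, Westside 1771/5297 = 33.4% → Uptown
Westside wins each credit group but Uptown wins overall — the comparison reverses. Westside's applications skew toward subprime, which has a lower base rate.

Yes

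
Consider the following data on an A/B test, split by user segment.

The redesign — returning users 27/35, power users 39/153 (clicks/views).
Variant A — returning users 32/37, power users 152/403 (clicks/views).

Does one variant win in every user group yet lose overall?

Returning users: the redesign 27/35 = 77.1%, Variant A 32/37 = 86.5% → Variant A
Power users: the redesign 39/153 = 25.5%, Variant A 152/403 = 37.7% → Variant A
Overall: the redesign 66/188 = 35.1%, Variant A 184/440 = 41.8% → Variant A
Variant A wins overall and in every user group — no reversal.

No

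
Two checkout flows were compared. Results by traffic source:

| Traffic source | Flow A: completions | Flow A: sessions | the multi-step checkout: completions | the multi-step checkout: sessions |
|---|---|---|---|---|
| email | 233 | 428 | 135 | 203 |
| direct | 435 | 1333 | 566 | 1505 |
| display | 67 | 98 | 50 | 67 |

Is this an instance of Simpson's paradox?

Email: Flow A 233/428 = 54.4%, the multi-step checkout 135/203 = 66.5% → the multi-step checkout
Direct: Flow A 435/1333 = 32.6%, the multi-step checkout 566/1505 = 37.6% → the multi-step checkout
Display: Flow A 67/98 = 68.4%, the multi-step checkout 50/67 = 74.6% → the multi-step checkout
Overall: Flow A 735/1859 = 39.5%, the multi-step checkout 751/1775 = 42.3% → the multi-step checkout
The multi-step checkout wins overall and in every traffic group — no reversal.

No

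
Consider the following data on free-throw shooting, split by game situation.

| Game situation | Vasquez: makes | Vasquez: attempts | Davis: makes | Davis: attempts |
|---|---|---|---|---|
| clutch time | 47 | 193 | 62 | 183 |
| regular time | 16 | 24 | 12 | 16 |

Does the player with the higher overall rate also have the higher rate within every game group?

Yes

Clutch time: Vasquez 47/193 = 24.4%, Davis 62/183 = 33.9% → Davis
Regular time: Vasquez 16/24 = 66.7%, Davis 12/16 = 75.0% → Davis
Overall: Vasquez 63/217 = 29.0%, Davis 74/199 = 37.2% → Davis
Davis wins overall and in every game group — no reversal.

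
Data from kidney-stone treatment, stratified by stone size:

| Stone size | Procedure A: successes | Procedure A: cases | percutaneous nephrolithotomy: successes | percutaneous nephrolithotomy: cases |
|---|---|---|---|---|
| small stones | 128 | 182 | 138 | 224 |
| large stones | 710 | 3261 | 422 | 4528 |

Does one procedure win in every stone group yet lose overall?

Small stones: Procedure A 128/182 = 70.3%, percutaneous nephrolithotomy 138/224 = 61.6% → Procedure A
Large stones: Procedure A 710/3261 = 21.8%, percutaneous nephrolithotomy 422/4528 = 9.3% → Procedure A
Overall: Procedure A 838/3443 = 24.3%, percutaneous nephrolithotomy 560/4752 = 11.8% → Procedure A
Procedure A wins overall and in every stone group — no reversal.

No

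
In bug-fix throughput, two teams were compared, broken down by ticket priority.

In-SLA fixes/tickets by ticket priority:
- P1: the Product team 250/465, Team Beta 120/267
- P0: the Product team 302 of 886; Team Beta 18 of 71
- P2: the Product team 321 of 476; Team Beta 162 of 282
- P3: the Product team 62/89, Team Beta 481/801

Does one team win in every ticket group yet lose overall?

Yes

P1: the Product team 250/465 = 53.8%, Team Beta 120/267 = 44.9% → the Product team
P0: the Product team 302/886 = 34.1%, Team Beta 18/71 = 25.4% → the Product team
P2: the Product team 321/476 = 67.4%, Team Beta 162/282 = 57.4% → the Product team
P3: the Product team 62/89 = 69.7%, Team Beta 481/801 = 60.0% → the Product team
Overall: the Product team 935/1916 = 48.8%, Team Beta 781/1421 = 55.0% → Team Beta
The Product team wins each ticket group but Team Beta wins overall — the comparison reverses. The Product team's tickets skew toward P0, which has a lower base rate.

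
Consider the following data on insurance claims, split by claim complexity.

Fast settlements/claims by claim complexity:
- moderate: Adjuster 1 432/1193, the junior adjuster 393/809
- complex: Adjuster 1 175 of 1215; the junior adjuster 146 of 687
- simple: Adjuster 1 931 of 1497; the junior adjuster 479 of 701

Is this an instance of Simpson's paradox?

Moderate: Adjuster 1 432/1193 = 36.2%, the junior adjuster 393/809 = 48.6% → the junior adjuster
Complex: Adjuster 1 175/1215 = 14.4%, the junior adjuster 146/687 = 21.3% → the junior adjuster
Simple: Adjuster 1 931/1497 = 62.2%, the junior adjuster 479/701 = 68.3% → the junior adjuster
Overall: Adjuster 1 1538/3905 = 39.4%, the junior adjuster 1018/2197 = 46.3% → the junior adjuster
The junior adjuster wins overall and in every claim group — no reversal.

No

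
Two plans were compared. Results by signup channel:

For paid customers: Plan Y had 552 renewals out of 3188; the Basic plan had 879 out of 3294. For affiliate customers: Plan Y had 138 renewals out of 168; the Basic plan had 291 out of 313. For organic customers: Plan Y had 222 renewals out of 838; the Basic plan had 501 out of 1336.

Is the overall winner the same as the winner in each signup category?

Paid: Plan Y 552/3188 = 17.3%, the Basic plan 879/3294 = 26.7% → the Basic plan
Affiliate: Plan Y 138/168 = 82.1%, the Basic plan 291/313 = 93.0% → the Basic plan
Organic: Plan Y 222/838 = 26.5%, the Basic plan 501/1336 = 37.5% → the Basic plan
Overall: Plan Y 912/4194 = 21.7%, the Basic plan 1671/4943 = 33.8% → the Basic plan
The Basic plan wins overall and in every signup group — no reversal.

Yes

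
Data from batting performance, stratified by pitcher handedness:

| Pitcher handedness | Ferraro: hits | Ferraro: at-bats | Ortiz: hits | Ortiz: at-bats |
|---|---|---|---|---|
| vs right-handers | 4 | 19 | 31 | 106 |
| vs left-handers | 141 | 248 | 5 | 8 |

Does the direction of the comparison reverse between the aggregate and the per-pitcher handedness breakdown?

Yes

Vs right-handers: Ferraro 4/19 = 21.1%, Ortiz 31/106 = 29.2% → Ortiz
Vs left-handers: Ferraro 141/248 = 56.9%, Ortiz 5/8 = 62.5% → Ortiz
Overall: Ferraro 145/267 = 54.3%, Ortiz 36/114 = 31.6% → Ferraro
Ortiz wins each pitcher group but Ferraro wins overall — the comparison reverses. Ortiz's at-bats skew toward vs right-handers, which has a lower base rate.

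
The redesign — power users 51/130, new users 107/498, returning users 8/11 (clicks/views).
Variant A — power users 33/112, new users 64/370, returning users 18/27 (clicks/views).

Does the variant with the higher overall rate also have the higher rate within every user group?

Power users: the redesign 51/130 = 39.2%, Variant A 33/112 = 29.5% → the redesign
New users: the redesign 107/498 = 21.5%, Variant A 64/370 = 17.3% → the redesign
Returning users: the redesign 8/11 = 72.7%, Variant A 18/27 = 66.7% → the redesign
Overall: the redesign 166/639 = 26.0%, Variant A 115/509 = 22.6% → the redesign
The redesign wins overall and in every user group — no reversal.

Yes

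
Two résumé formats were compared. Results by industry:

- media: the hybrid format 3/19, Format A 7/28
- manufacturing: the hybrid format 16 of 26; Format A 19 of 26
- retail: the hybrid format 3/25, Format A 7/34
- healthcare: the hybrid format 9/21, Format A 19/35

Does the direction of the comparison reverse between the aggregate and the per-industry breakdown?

Media: the hybrid format 3/19 = 15.8%, Format A 7/28 = 25.0% → Format A
Manufacturing: the hybrid format 16/26 = 61.5%, Format A 19/26 = 73.1% → Format A
Retail: the hybrid format 3/25 = 12.0%, Format A 7/34 = 20.6% → Format A
Healthcare: the hybrid format 9/21 = 42.9%, Format A 19/35 = 54.3% → Format A
Overall: the hybrid format 31/91 = 34.1%, Format A 52/123 = 42.3% → Format A
Format A wins overall and in every industry group — no reversal.

No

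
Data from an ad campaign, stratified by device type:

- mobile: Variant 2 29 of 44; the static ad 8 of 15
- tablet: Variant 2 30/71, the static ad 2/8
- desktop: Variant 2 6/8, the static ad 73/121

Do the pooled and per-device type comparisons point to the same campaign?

No

Mobile: Variant 2 29/44 = 65.9%, the static ad 8/15 = 53.3% → Variant 2
Tablet: Variant 2 30/71 = 42.3%, the static ad 2/8 = 25.0% → Variant 2
Desktop: Variant 2 6/8 = 75.0%, the static ad 73/121 = 60.3% → Variant 2
Overall: Variant 2 65/123 = 52.8%, the static ad 83/144 = 57.6% → the static ad
Variant 2 wins each device group but the static ad wins overall — the comparison reverses. Variant 2's impressions skew toward tablet, which has a lower base rate.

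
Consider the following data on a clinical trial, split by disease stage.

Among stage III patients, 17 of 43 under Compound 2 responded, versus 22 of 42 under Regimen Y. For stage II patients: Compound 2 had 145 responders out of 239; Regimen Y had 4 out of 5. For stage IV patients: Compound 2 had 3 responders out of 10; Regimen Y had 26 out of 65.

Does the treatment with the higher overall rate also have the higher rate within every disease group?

No

Stage III: Compound 2 17/43 = 39.5%, Regimen Y 22/42 = 52.4% → Regimen Y
Stage II: Compound 2 145/239 = 60.7%, Regimen Y 4/5 = 80.0% → Regimen Y
Stage IV: Compound 2 3/10 = 30.0%, Regimen Y 26/65 = 40.0% → Regimen Y
Overall: Compound 2 165/292 = 56.5%, Regimen Y 52/112 = 46.4% → Compound 2
Regimen Y wins each disease group but Compound 2 wins overall — the comparison reverses. Regimen Y's patients skew toward stage IV, which has a lower base rate.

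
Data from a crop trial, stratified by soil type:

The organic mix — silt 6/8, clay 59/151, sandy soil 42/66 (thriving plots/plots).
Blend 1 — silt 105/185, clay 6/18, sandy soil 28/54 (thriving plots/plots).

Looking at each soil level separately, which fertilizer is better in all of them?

Silt: the organic mix 6/8 = 75.0%, Blend 1 105/185 = 56.8% → the organic mix
Clay: the organic mix 59/151 = 39.1%, Blend 1 6/18 = 33.3% → the organic mix
Sandy soil: the organic mix 42/66 = 63.6%, Blend 1 28/54 = 51.9% → the organic mix
The organic mix has the higher rate in all 3 groups.

the organic mix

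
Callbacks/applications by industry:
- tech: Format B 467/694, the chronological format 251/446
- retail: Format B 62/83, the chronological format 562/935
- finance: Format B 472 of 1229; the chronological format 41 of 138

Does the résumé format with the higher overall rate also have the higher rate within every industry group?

Tech: Format B 467/694 = 67.3%, the chronological format 251/446 = 56.3% → Format B
Retail: Format B 62/83 = 74.7%, the chronological format 562/935 = 60.1% → Format B
Finance: Format B 472/1229 = 38.4%, the chronological format 41/138 = 29.7% → Format B
Overall: Format B 1001/2006 = 49.9%, the chronological format 854/1519 = 56.2% → the chronological format
Format B wins each industry group but the chronological format wins overall — the comparison reverses. Format B's applications skew toward finance, which has a lower base rate.

No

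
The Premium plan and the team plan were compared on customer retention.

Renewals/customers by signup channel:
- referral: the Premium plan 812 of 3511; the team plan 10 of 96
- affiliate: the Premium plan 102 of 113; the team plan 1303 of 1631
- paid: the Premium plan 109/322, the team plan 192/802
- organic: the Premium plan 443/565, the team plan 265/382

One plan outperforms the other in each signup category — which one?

Referral: the Premium plan 812/3511 = 23.1%, the team plan 10/96 = 10.4% → the Premium plan
Affiliate: the Premium plan 102/113 = 90.3%, the team plan 1303/1631 = 79.9% → the Premium plan
Paid: the Premium plan 109/322 = 33.9%, the team plan 192/802 = 23.9% → the Premium plan
Organic: the Premium plan 443/565 = 78.4%, the team plan 265/382 = 69.4% → the Premium plan
The Premium plan has the higher rate in all 4 groups.

the Premium plan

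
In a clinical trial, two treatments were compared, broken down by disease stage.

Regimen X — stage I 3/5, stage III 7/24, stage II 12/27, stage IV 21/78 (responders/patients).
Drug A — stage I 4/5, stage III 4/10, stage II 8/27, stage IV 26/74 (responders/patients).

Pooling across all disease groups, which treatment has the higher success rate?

Stage I: Regimen X 3/5 = 60.0%, Drug A 4/5 = 80.0% → Drug A
Stage III: Regimen X 7/24 = 29.2%, Drug A 4/10 = 40.0% → Drug A
Stage II: Regimen X 12/27 = 44.4%, Drug A 8/27 = 29.6% → Regimen X
Stage IV: Regimen X 21/78 = 26.9%, Drug A 26/74 = 35.1% → Drug A
Overall: Regimen X 43/134 = 32.1%, Drug A 42/116 = 36.2% → Drug A
(Neither sweeps every disease group, but Drug A has the higher pooled rate.)

Drug A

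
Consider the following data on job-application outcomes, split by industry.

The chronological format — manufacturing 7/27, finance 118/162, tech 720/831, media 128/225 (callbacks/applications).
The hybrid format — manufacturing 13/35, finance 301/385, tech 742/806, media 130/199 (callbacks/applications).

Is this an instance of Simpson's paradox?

Manufacturing: the chronological format 7/27 = 25.9%, the hybrid format 13/35 = 37.1% → the hybrid format
Finance: the chronological format 118/162 = 72.8%, the hybrid format 301/385 = 78.2% → the hybrid format
Tech: the chronological format 720/831 = 86.6%, the hybrid format 742/806 = 92.1% → the hybrid format
Media: the chronological format 128/225 = 56.9%, the hybrid format 130/199 = 65.3% → the hybrid format
Overall: the chronological format 973/1245 = 78.2%, the hybrid format 1186/1425 = 83.2% → the hybrid format
The hybrid format wins overall and in every industry group — no reversal.

No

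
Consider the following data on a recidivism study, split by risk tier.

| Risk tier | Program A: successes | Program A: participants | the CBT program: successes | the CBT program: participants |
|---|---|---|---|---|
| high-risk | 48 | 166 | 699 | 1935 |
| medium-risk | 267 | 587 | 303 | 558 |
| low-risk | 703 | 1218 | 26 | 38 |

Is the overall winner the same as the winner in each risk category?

High-risk: Program A 48/166 = 28.9%, the CBT program 699/1935 = 36.1% → the CBT program
Medium-risk: Program A 267/587 = 45.5%, the CBT program 303/558 = 54.3% → the CBT program
Low-risk: Program A 703/1218 = 57.7%, the CBT program 26/38 = 68.4% → the CBT program
Overall: Program A 1018/1971 = 51.6%, the CBT program 1028/2531 = 40.6% → Program A
The CBT program wins each risk group but Program A wins overall — the comparison reverses. The CBT program's participants skew toward high-risk, which has a lower base rate.

No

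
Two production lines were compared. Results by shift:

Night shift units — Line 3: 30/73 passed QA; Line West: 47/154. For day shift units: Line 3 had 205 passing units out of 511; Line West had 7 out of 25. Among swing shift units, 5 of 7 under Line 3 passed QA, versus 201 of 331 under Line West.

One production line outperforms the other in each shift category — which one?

Night shift: Line 3 30/73 = 41.1%, Line West 47/154 = 30.5% → Line 3
Day shift: Line 3 205/511 = 40.1%, Line West 7/25 = 28.0% → Line 3
Swing shift: Line 3 5/7 = 71.4%, Line West 201/331 = 60.7% → Line 3
Line 3 has the higher rate in all 3 groups.

Line 3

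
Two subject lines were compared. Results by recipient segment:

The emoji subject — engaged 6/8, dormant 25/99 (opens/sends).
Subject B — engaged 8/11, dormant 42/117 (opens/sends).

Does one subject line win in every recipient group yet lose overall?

No

Engaged: the emoji subject 6/8 = 75.0%, Subject B 8/11 = 72.7% → the emoji subject
Dormant: the emoji subject 25/99 = 25.3%, Subject B 42/117 = 35.9% → Subject B
Overall: the emoji subject 31/107 = 29.0%, Subject B 50/128 = 39.1% → Subject B
Neither sweeps: the emoji subject wins 1 of 2 groups, Subject B wins 1. Subject B wins overall but not every group — no Simpson reversal.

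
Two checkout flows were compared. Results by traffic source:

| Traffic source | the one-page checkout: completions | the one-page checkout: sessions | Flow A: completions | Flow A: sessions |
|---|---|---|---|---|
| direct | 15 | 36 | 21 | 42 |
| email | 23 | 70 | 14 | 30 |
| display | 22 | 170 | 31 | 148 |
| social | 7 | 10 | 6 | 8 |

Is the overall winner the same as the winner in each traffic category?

Yes

Direct: the one-page checkout 15/36 = 41.7%, Flow A 21/42 = 50.0% → Flow A
Email: the one-page checkout 23/70 = 32.9%, Flow A 14/30 = 46.7% → Flow A
Display: the one-page checkout 22/170 = 12.9%, Flow A 31/148 = 20.9% → Flow A
Social: the one-page checkout 7/10 = 70.0%, Flow A 6/8 = 75.0% → Flow A
Overall: the one-page checkout 67/286 = 23.4%, Flow A 72/228 = 31.6% → Flow A
Flow A wins overall and in every traffic group — no reversal.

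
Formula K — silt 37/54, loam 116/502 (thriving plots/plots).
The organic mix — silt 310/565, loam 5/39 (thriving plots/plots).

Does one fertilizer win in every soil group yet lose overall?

Yes

Silt: Formula K 37/54 = 68.5%, the organic mix 310/565 = 54.9% → Formula K
Loam: Formula K 116/502 = 23.1%, the organic mix 5/39 = 12.8% → Formula K
Overall: Formula K 153/556 = 27.5%, the organic mix 315/604 = 52.2% → the organic mix
Formula K wins each soil group but the organic mix wins overall — the comparison reverses. Formula K's plots skew toward loam, which has a lower base rate.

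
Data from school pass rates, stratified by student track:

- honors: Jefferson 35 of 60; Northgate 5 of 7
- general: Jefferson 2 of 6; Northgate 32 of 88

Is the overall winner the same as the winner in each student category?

Honors: Jefferson 35/60 = 58.3%, Northgate 5/7 = 71.4% → Northgate
General: Jefferson 2/6 = 33.3%, Northgate 32/88 = 36.4% → Northgate
Overall: Jefferson 37/66 = 56.1%, Northgate 37/95 = 38.9% → Jefferson
Northgate wins each student group but Jefferson wins overall — the comparison reverses. Northgate's students skew toward general, which has a lower base rate.

No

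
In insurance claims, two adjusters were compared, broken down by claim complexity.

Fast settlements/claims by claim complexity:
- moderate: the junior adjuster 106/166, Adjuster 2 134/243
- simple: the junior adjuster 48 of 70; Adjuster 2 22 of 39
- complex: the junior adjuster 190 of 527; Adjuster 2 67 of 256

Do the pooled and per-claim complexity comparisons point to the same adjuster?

Yes

Moderate: the junior adjuster 106/166 = 63.9%, Adjuster 2 134/243 = 55.1% → the junior adjuster
Simple: the junior adjuster 48/70 = 68.6%, Adjuster 2 22/39 = 56.4% → the junior adjuster
Complex: the junior adjuster 190/527 = 36.1%, Adjuster 2 67/256 = 26.2% → the junior adjuster
Overall: the junior adjuster 344/763 = 45.1%, Adjuster 2 223/538 = 41.4% → the junior adjuster
The junior adjuster wins overall and in every claim group — no reversal.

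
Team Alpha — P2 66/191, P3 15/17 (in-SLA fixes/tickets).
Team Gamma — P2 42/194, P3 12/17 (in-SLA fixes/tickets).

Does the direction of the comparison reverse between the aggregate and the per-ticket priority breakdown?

P2: Team Alpha 66/191 = 34.6%, Team Gamma 42/194 = 21.6% → Team Alpha
P3: Team Alpha 15/17 = 88.2%, Team Gamma 12/17 = 70.6% → Team Alpha
Overall: Team Alpha 81/208 = 38.9%, Team Gamma 54/211 = 25.6% → Team Alpha
Team Alpha wins overall and in every ticket group — no reversal.

No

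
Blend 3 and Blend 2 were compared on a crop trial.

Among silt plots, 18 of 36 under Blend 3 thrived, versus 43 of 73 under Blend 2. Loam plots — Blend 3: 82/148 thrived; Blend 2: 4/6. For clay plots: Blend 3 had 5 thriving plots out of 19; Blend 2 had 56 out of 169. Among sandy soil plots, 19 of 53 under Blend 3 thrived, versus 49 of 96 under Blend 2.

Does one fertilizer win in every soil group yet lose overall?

Yes

Silt: Blend 3 18/36 = 50.0%, Blend 2 43/73 = 58.9% → Blend 2
Loam: Blend 3 82/148 = 55.4%, Blend 2 4/6 = 66.7% → Blend 2
Clay: Blend 3 5/19 = 26.3%, Blend 2 56/169 = 33.1% → Blend 2
Sandy soil: Blend 3 19/53 = 35.8%, Blend 2 49/96 = 51.0% → Blend 2
Overall: Blend 3 124/256 = 48.4%, Blend 2 152/344 = 44.2% → Blend 3
Blend 2 wins each soil group but Blend 3 wins overall — the comparison reverses. Blend 2's plots skew toward clay, which has a lower base rate.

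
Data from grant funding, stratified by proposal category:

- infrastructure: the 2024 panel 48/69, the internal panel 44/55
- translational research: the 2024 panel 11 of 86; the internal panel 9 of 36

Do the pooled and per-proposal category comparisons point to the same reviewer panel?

Yes

Infrastructure: the 2024 panel 48/69 = 69.6%, the internal panel 44/55 = 80.0% → the internal panel
Translational research: the 2024 panel 11/86 = 12.8%, the internal panel 9/36 = 25.0% → the internal panel
Overall: the 2024 panel 59/155 = 38.1%, the internal panel 53/91 = 58.2% → the internal panel
The internal panel wins overall and in every proposal group — no reversal.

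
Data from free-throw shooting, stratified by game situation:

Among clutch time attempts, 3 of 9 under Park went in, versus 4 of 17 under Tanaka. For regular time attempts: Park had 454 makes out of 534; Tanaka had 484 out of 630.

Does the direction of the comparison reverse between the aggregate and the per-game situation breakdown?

No

Clutch time: Park 3/9 = 33.3%, Tanaka 4/17 = 23.5% → Park
Regular time: Park 454/534 = 85.0%, Tanaka 484/630 = 76.8% → Park
Overall: Park 457/543 = 84.2%, Tanaka 488/647 = 75.4% → Park
Park wins overall and in every game group — no reversal.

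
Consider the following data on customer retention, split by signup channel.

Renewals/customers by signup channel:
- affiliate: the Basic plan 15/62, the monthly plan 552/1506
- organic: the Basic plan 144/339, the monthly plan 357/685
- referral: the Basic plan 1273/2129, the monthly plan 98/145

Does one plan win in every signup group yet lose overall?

Yes

Affiliate: the Basic plan 15/62 = 24.2%, the monthly plan 552/1506 = 36.7% → the monthly plan
Organic: the Basic plan 144/339 = 42.5%, the monthly plan 357/685 = 52.1% → the monthly plan
Referral: the Basic plan 1273/2129 = 59.8%, the monthly plan 98/145 = 67.6% → the monthly plan
Overall: the Basic plan 1432/2530 = 56.6%, the monthly plan 1007/2336 = 43.1% → the Basic plan
The monthly plan wins each signup group but the Basic plan wins overall — the comparison reverses. The monthly plan's customers skew toward affiliate, which has a lower base rate.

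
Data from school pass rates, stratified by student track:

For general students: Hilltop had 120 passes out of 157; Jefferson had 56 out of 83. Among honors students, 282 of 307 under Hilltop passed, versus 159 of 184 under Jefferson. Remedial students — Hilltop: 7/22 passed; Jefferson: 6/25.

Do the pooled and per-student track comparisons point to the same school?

General: Hilltop 120/157 = 76.4%, Jefferson 56/83 = 67.5% → Hilltop
Honors: Hilltop 282/307 = 91.9%, Jefferson 159/184 = 86.4% → Hilltop
Remedial: Hilltop 7/22 = 31.8%, Jefferson 6/25 = 24.0% → Hilltop
Overall: Hilltop 409/486 = 84.2%, Jefferson 221/292 = 75.7% → Hilltop
Hilltop wins overall and in every student group — no reversal.

Yes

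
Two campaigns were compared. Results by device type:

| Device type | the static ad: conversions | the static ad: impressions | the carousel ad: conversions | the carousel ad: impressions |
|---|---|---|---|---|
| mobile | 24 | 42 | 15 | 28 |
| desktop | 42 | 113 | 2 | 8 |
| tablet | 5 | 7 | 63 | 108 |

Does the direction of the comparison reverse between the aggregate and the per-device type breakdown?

Yes

Mobile: the static ad 24/42 = 57.1%, the carousel ad 15/28 = 53.6% → the static ad
Desktop: the static ad 42/113 = 37.2%, the carousel ad 2/8 = 25.0% → the static ad
Tablet: the static ad 5/7 = 71.4%, the carousel ad 63/108 = 58.3% → the static ad
Overall: the static ad 71/162 = 43.8%, the carousel ad 80/144 = 55.6% → the carousel ad
The static ad wins each device group but the carousel ad wins overall — the comparison reverses. The static ad's impressions skew toward desktop, which has a lower base rate.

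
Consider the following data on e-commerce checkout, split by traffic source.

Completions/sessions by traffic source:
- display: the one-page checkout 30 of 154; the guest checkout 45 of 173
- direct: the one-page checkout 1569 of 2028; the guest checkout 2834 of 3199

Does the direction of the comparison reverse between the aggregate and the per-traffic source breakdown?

No

Display: the one-page checkout 30/154 = 19.5%, the guest checkout 45/173 = 26.0% → the guest checkout
Direct: the one-page checkout 1569/2028 = 77.4%, the guest checkout 2834/3199 = 88.6% → the guest checkout
Overall: the one-page checkout 1599/2182 = 73.3%, the guest checkout 2879/3372 = 85.4% → the guest checkout
The guest checkout wins overall and in every traffic group — no reversal.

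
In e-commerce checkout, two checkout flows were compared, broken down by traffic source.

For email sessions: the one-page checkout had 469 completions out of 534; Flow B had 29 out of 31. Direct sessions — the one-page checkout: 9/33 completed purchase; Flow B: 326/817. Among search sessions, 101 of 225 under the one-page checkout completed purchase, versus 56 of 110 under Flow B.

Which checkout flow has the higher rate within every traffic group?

Email: the one-page checkout 469/534 = 87.8%, Flow B 29/31 = 93.5% → Flow B
Direct: the one-page checkout 9/33 = 27.3%, Flow B 326/817 = 39.9% → Flow B
Search: the one-page checkout 101/225 = 44.9%, Flow B 56/110 = 50.9% → Flow B
Flow B has the higher rate in all 3 groups.

Flow B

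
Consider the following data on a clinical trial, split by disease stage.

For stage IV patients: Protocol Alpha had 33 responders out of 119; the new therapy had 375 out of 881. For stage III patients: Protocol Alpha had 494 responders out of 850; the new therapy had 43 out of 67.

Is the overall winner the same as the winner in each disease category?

No

Stage IV: Protocol Alpha 33/119 = 27.7%, the new therapy 375/881 = 42.6% → the new therapy
Stage III: Protocol Alpha 494/850 = 58.1%, the new therapy 43/67 = 64.2% → the new therapy
Overall: Protocol Alpha 527/969 = 54.4%, the new therapy 418/948 = 44.1% → Protocol Alpha
The new therapy wins each disease group but Protocol Alpha wins overall — the comparison reverses. The new therapy's patients skew toward stage IV, which has a lower base rate.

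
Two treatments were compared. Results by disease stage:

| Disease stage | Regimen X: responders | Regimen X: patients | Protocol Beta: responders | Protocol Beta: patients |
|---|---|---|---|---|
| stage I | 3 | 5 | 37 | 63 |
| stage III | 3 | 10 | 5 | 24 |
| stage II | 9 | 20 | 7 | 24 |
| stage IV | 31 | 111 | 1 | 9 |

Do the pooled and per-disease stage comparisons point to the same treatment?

No

Stage I: Regimen X 3/5 = 60.0%, Protocol Beta 37/63 = 58.7% → Regimen X
Stage III: Regimen X 3/10 = 30.0%, Protocol Beta 5/24 = 20.8% → Regimen X
Stage II: Regimen X 9/20 = 45.0%, Protocol Beta 7/24 = 29.2% → Regimen X
Stage IV: Regimen X 31/111 = 27.9%, Protocol Beta 1/9 = 11.1% → Regimen X
Overall: Regimen X 46/146 = 31.5%, Protocol Beta 50/120 = 41.7% → Protocol Beta
Regimen X wins each disease group but Protocol Beta wins overall — the comparison reverses. Regimen X's patients skew toward stage IV, which has a lower base rate.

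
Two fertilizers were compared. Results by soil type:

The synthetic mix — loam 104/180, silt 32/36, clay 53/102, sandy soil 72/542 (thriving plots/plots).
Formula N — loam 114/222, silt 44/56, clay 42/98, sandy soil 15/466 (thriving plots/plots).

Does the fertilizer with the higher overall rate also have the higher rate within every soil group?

Yes

Loam: the synthetic mix 104/180 = 57.8%, Formula N 114/222 = 51.4% → the synthetic mix
Silt: the synthetic mix 32/36 = 88.9%, Formula N 44/56 = 78.6% → the synthetic mix
Clay: the synthetic mix 53/102 = 52.0%, Formula N 42/98 = 42.9% → the synthetic mix
Sandy soil: the synthetic mix 72/542 = 13.3%, Formula N 15/466 = 3.2% → the synthetic mix
Overall: the synthetic mix 261/860 = 30.3%, Formula N 215/842 = 25.5% → the synthetic mix
The synthetic mix wins overall and in every soil group — no reversal.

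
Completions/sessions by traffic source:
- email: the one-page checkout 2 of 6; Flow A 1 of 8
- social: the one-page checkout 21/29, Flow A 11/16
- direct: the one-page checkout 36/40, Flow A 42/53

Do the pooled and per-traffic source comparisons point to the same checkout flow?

Yes

Email: the one-page checkout 2/6 = 33.3%, Flow A 1/8 = 12.5% → the one-page checkout
Social: the one-page checkout 21/29 = 72.4%, Flow A 11/16 = 68.8% → the one-page checkout
Direct: the one-page checkout 36/40 = 90.0%, Flow A 42/53 = 79.2% → the one-page checkout
Overall: the one-page checkout 59/75 = 78.7%, Flow A 54/77 = 70.1% → the one-page checkout
The one-page checkout wins overall and in every traffic group — no reversal.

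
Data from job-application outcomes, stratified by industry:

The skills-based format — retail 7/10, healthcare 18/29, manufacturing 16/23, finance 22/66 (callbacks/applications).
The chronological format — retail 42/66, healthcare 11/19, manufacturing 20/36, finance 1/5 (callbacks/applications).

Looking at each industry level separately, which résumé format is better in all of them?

the skills-based format

Retail: the skills-based format 7/10 = 70.0%, the chronological format 42/66 = 63.6% → the skills-based format
Healthcare: the skills-based format 18/29 = 62.1%, the chronological format 11/19 = 57.9% → the skills-based format
Manufacturing: the skills-based format 16/23 = 69.6%, the chronological format 20/36 = 55.6% → the skills-based format
Finance: the skills-based format 22/66 = 33.3%, the chronological format 1/5 = 20.0% → the skills-based format
The skills-based format has the higher rate in all 4 groups.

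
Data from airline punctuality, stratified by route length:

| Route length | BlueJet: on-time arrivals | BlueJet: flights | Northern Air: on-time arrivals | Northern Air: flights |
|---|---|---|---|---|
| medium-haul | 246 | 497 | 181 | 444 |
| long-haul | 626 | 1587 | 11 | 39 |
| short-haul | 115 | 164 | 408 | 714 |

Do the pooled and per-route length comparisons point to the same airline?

No

Medium-haul: BlueJet 246/497 = 49.5%, Northern Air 181/444 = 40.8% → BlueJet
Long-haul: BlueJet 626/1587 = 39.4%, Northern Air 11/39 = 28.2% → BlueJet
Short-haul: BlueJet 115/164 = 70.1%, Northern Air 408/714 = 57.1% → BlueJet
Overall: BlueJet 987/2248 = 43.9%, Northern Air 600/1197 = 50.1% → Northern Air
BlueJet wins each route group but Northern Air wins overall — the comparison reverses. BlueJet's flights skew toward long-haul, which has a lower base rate.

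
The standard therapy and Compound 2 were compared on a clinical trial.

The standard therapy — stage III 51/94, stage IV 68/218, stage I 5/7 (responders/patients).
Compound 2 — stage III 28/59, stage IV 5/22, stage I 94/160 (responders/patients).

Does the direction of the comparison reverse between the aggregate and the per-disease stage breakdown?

Stage III: the standard therapy 51/94 = 54.3%, Compound 2 28/59 = 47.5% → the standard therapy
Stage IV: the standard therapy 68/218 = 31.2%, Compound 2 5/22 = 22.7% → the standard therapy
Stage I: the standard therapy 5/7 = 71.4%, Compound 2 94/160 = 58.8% → the standard therapy
Overall: the standard therapy 124/319 = 38.9%, Compound 2 127/241 = 52.7% → Compound 2
The standard therapy wins each disease group but Compound 2 wins overall — the comparison reverses. The standard therapy's patients skew toward stage IV, which has a lower base rate.

Yes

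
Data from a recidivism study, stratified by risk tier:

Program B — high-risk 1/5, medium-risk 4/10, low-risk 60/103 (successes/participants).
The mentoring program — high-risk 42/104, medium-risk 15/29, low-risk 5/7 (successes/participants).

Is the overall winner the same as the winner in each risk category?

High-risk: Program B 1/5 = 20.0%, the mentoring program 42/104 = 40.4% → the mentoring program
Medium-risk: Program B 4/10 = 40.0%, the mentoring program 15/29 = 51.7% → the mentoring program
Low-risk: Program B 60/103 = 58.3%, the mentoring program 5/7 = 71.4% → the mentoring program
Overall: Program B 65/118 = 55.1%, the mentoring program 62/140 = 44.3% → Program B
The mentoring program wins each risk group but Program B wins overall — the comparison reverses. The mentoring program's participants skew toward high-risk, which has a lower base rate.

No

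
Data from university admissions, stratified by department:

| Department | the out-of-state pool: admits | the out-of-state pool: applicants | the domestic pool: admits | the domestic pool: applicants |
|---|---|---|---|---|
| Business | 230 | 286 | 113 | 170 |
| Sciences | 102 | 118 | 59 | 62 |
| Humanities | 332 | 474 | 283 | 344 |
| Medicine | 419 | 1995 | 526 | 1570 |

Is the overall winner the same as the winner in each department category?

No

Business: the out-of-state pool 230/286 = 80.4%, the domestic pool 113/170 = 66.5% → the out-of-state pool
Sciences: the out-of-state pool 102/118 = 86.4%, the domestic pool 59/62 = 95.2% → the domestic pool
Humanities: the out-of-state pool 332/474 = 70.0%, the domestic pool 283/344 = 82.3% → the domestic pool
Medicine: the out-of-state pool 419/1995 = 21.0%, the domestic pool 526/1570 = 33.5% → the domestic pool
Overall: the out-of-state pool 1083/2873 = 37.7%, the domestic pool 981/2146 = 45.7% → the domestic pool
Neither sweeps: the out-of-state pool wins 1 of 4 groups, the domestic pool wins 3. The domestic pool wins overall but not every group — no Simpson reversal.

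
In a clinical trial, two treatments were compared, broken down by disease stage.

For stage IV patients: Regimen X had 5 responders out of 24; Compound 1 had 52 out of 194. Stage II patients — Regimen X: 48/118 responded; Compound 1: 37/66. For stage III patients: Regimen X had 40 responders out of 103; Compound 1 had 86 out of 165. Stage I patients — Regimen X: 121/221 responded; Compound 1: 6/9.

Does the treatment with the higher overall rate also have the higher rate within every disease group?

Stage IV: Regimen X 5/24 = 20.8%, Compound 1 52/194 = 26.8% → Compound 1
Stage II: Regimen X 48/118 = 40.7%, Compound 1 37/66 = 56.1% → Compound 1
Stage III: Regimen X 40/103 = 38.8%, Compound 1 86/165 = 52.1% → Compound 1
Stage I: Regimen X 121/221 = 54.8%, Compound 1 6/9 = 66.7% → Compound 1
Overall: Regimen X 214/466 = 45.9%, Compound 1 181/434 = 41.7% → Regimen X
Compound 1 wins each disease group but Regimen X wins overall — the comparison reverses. Compound 1's patients skew toward stage IV, which has a lower base rate.

No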